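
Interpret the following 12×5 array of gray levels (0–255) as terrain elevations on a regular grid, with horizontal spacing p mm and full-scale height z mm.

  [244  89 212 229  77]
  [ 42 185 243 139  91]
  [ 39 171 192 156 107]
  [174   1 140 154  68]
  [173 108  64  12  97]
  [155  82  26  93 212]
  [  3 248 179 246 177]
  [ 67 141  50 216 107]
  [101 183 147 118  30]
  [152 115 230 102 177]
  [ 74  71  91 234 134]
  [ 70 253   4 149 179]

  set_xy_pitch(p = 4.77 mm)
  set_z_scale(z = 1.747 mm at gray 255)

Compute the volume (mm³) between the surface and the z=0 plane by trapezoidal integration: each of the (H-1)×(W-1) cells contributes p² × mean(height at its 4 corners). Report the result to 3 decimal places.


909.948

height_mm = gray/255 × 1.747; cell vol = 4.77² × mean(4 corners)
unit = 4.77² × 1.747 / (4×255) = 0.0389699 mm³ per gray-sum
row 0: Σ corner-gray over 4 cells = 2648  → 103.1923
row 1: Σ corner-gray over 4 cells = 2451  → 95.5153
row 2: Σ corner-gray over 4 cells = 2016  → 78.5634
row 3: Σ corner-gray over 4 cells = 1470  → 57.2858
row 4: Σ corner-gray over 4 cells = 1407  → 54.8307
row 5: Σ corner-gray over 4 cells = 2295  → 89.4360
row 6: Σ corner-gray over 4 cells = 2514  → 97.9704
row 7: Σ corner-gray over 4 cells = 2015  → 78.5244
row 8: Σ corner-gray over 4 cells = 2250  → 87.6823
row 9: Σ corner-gray over 4 cells = 2223  → 86.6301
row 10: Σ corner-gray over 4 cells = 2061  → 80.3170
Σ rows: total corner-gray = 23350  → 909.9476 mm³


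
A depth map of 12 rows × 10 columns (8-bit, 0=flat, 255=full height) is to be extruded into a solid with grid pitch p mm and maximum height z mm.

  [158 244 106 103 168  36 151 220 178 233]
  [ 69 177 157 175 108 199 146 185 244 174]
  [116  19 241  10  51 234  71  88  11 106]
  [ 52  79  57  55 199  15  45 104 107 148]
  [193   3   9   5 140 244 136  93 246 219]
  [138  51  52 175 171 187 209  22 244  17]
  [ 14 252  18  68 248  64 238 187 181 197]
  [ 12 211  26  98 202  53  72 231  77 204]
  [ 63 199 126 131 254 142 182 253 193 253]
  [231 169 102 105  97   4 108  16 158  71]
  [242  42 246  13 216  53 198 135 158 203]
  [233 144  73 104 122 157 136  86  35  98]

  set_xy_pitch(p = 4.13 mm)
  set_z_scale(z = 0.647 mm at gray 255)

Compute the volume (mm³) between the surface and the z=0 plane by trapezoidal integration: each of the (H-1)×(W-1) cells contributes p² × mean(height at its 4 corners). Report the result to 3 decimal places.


556.681

height_mm = gray/255 × 0.647; cell vol = 4.13² × mean(4 corners)
unit = 4.13² × 0.647 / (4×255) = 0.0108194 mm³ per gray-sum
row 0: Σ corner-gray over 9 cells = 5828  → 63.0556
row 1: Σ corner-gray over 9 cells = 4697  → 50.8188
row 2: Σ corner-gray over 9 cells = 3194  → 34.5572
row 3: Σ corner-gray over 9 cells = 3686  → 39.8804
row 4: Σ corner-gray over 9 cells = 4541  → 49.1310
row 5: Σ corner-gray over 9 cells = 5100  → 55.1791
row 6: Σ corner-gray over 9 cells = 4879  → 52.7880
row 7: Σ corner-gray over 9 cells = 5432  → 58.7711
row 8: Σ corner-gray over 9 cells = 5096  → 55.1358
row 9: Σ corner-gray over 9 cells = 4387  → 47.4648
row 10: Σ corner-gray over 9 cells = 4612  → 49.8992
Σ rows: total corner-gray = 51452  → 556.6811 mm³


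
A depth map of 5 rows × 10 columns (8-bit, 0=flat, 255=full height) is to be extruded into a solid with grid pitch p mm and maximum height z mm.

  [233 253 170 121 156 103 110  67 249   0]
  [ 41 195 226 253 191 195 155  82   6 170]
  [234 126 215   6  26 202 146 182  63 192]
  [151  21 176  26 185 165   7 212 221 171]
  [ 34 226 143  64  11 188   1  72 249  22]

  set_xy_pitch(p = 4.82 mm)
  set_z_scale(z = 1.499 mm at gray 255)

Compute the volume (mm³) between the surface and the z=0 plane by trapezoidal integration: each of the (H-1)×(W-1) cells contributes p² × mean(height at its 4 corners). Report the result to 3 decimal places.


height_mm = gray/255 × 1.499; cell vol = 4.82² × mean(4 corners)
unit = 4.82² × 1.499 / (4×255) = 0.0341425 mm³ per gray-sum
row 0: Σ corner-gray over 9 cells = 5508  → 188.0570
row 1: Σ corner-gray over 9 cells = 5175  → 176.6875
row 2: Σ corner-gray over 9 cells = 4706  → 160.6747
row 3: Σ corner-gray over 9 cells = 4312  → 147.2225
Σ rows: total corner-gray = 19701  → 672.6417 mm³

672.642


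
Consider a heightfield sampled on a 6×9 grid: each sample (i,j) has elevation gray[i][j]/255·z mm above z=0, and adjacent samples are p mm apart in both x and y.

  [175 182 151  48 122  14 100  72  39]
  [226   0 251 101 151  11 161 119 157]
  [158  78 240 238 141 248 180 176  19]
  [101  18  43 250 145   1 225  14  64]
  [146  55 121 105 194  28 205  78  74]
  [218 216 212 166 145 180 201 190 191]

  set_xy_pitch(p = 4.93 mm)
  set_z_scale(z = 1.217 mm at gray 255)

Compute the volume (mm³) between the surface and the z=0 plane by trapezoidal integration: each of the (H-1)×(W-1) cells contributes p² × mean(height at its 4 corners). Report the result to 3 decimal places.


603.732

height_mm = gray/255 × 1.217; cell vol = 4.93² × mean(4 corners)
unit = 4.93² × 1.217 / (4×255) = 0.0289991 mm³ per gray-sum
row 0: Σ corner-gray over 8 cells = 3563  → 103.3237
row 1: Σ corner-gray over 8 cells = 4750  → 137.7456
row 2: Σ corner-gray over 8 cells = 4336  → 125.7400
row 3: Σ corner-gray over 8 cells = 3349  → 97.1179
row 4: Σ corner-gray over 8 cells = 4821  → 139.8046
Σ rows: total corner-gray = 20819  → 603.7319 mm³


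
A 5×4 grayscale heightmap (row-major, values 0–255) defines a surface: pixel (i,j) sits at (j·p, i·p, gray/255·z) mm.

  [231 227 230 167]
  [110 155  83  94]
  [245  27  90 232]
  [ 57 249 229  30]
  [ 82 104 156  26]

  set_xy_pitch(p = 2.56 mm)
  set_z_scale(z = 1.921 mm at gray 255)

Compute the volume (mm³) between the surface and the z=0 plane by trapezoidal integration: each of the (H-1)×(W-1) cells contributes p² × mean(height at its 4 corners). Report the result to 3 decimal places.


height_mm = gray/255 × 1.921; cell vol = 2.56² × mean(4 corners)
unit = 2.56² × 1.921 / (4×255) = 0.0123426 mm³ per gray-sum
row 0: Σ corner-gray over 3 cells = 1992  → 24.5865
row 1: Σ corner-gray over 3 cells = 1391  → 17.1686
row 2: Σ corner-gray over 3 cells = 1754  → 21.6489
row 3: Σ corner-gray over 3 cells = 1671  → 20.6245
Σ rows: total corner-gray = 6808  → 84.0285 mm³

84.029


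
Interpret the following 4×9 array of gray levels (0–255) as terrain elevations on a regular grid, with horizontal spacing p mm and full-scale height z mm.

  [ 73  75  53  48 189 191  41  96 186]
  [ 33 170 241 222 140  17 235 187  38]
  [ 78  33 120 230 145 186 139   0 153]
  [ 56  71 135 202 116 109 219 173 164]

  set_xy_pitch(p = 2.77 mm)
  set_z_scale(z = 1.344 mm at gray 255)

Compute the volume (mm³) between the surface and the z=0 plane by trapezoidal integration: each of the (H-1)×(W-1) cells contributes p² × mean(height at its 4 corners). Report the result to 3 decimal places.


129.198

height_mm = gray/255 × 1.344; cell vol = 2.77² × mean(4 corners)
unit = 2.77² × 1.344 / (4×255) = 0.0101102 mm³ per gray-sum
row 0: Σ corner-gray over 8 cells = 4140  → 41.8561
row 1: Σ corner-gray over 8 cells = 4432  → 44.8083
row 2: Σ corner-gray over 8 cells = 4207  → 42.5335
Σ rows: total corner-gray = 12779  → 129.1979 mm³


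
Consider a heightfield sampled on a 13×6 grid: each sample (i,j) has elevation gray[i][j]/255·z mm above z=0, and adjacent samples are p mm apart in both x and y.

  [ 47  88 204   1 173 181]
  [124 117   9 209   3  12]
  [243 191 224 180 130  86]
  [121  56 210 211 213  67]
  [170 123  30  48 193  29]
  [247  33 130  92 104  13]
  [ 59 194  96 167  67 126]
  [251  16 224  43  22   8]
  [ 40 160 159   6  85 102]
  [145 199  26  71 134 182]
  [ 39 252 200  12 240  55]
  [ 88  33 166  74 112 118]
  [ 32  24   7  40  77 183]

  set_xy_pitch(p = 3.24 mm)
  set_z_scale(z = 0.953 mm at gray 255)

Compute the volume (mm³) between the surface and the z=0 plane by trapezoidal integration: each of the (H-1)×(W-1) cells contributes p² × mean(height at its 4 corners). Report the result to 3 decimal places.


268.515

height_mm = gray/255 × 0.953; cell vol = 3.24² × mean(4 corners)
unit = 3.24² × 0.953 / (4×255) = 0.00980805 mm³ per gray-sum
row 0: Σ corner-gray over 5 cells = 1972  → 19.3415
row 1: Σ corner-gray over 5 cells = 2591  → 25.4127
row 2: Σ corner-gray over 5 cells = 3347  → 32.8275
row 3: Σ corner-gray over 5 cells = 2555  → 25.0596
row 4: Σ corner-gray over 5 cells = 1965  → 19.2728
row 5: Σ corner-gray over 5 cells = 2211  → 21.6856
row 6: Σ corner-gray over 5 cells = 2102  → 20.6165
row 7: Σ corner-gray over 5 cells = 1831  → 17.9585
row 8: Σ corner-gray over 5 cells = 2149  → 21.0775
row 9: Σ corner-gray over 5 cells = 2689  → 26.3739
row 10: Σ corner-gray over 5 cells = 2478  → 24.3044
row 11: Σ corner-gray over 5 cells = 1487  → 14.5846
Σ rows: total corner-gray = 27377  → 268.5150 mm³


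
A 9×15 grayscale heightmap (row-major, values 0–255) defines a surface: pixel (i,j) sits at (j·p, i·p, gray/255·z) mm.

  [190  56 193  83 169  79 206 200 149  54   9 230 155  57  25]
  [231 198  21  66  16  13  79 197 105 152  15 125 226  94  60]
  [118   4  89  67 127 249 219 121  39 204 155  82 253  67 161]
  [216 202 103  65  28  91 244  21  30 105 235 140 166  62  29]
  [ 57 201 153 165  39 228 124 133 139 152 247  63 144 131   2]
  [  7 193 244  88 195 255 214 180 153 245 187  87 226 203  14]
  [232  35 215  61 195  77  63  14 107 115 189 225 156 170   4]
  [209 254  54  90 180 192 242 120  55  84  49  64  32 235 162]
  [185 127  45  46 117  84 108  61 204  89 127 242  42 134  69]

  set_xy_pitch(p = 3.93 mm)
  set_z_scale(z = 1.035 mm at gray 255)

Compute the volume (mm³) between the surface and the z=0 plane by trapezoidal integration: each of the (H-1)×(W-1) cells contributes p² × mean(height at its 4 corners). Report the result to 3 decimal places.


height_mm = gray/255 × 1.035; cell vol = 3.93² × mean(4 corners)
unit = 3.93² × 1.035 / (4×255) = 0.015672 mm³ per gray-sum
row 0: Σ corner-gray over 14 cells = 6400  → 100.3010
row 1: Σ corner-gray over 14 cells = 6536  → 102.4324
row 2: Σ corner-gray over 14 cells = 6860  → 107.5101
row 3: Σ corner-gray over 14 cells = 7126  → 111.6789
row 4: Σ corner-gray over 14 cells = 8858  → 138.8228
row 5: Σ corner-gray over 14 cells = 8441  → 132.2876
row 6: Σ corner-gray over 14 cells = 7153  → 112.1020
row 7: Σ corner-gray over 14 cells = 6779  → 106.2407
Σ rows: total corner-gray = 58153  → 911.3756 mm³

911.376


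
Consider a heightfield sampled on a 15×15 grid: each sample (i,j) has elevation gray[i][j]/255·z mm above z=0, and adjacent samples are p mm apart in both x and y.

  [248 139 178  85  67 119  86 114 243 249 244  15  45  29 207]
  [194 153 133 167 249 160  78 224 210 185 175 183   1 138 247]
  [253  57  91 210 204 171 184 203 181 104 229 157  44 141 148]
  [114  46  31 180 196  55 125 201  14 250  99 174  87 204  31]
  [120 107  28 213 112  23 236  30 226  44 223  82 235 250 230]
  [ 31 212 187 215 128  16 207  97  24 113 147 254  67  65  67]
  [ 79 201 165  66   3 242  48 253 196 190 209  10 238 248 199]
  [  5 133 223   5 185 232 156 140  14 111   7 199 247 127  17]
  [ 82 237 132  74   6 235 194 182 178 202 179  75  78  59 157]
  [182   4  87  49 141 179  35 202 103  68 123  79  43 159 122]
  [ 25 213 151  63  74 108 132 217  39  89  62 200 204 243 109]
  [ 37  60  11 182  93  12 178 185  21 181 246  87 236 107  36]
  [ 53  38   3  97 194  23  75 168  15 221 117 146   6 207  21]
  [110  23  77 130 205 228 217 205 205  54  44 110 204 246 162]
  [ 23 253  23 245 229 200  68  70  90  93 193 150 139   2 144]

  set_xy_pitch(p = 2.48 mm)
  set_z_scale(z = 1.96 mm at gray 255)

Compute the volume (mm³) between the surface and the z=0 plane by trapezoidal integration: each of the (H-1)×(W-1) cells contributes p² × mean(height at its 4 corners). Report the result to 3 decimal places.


1233.512

height_mm = gray/255 × 1.96; cell vol = 2.48² × mean(4 corners)
unit = 2.48² × 1.96 / (4×255) = 0.0118184 mm³ per gray-sum
row 0: Σ corner-gray over 14 cells = 8234  → 97.3128
row 1: Σ corner-gray over 14 cells = 8906  → 105.2548
row 2: Σ corner-gray over 14 cells = 7822  → 92.4436
row 3: Σ corner-gray over 14 cells = 7437  → 87.8936
row 4: Σ corner-gray over 14 cells = 7530  → 88.9927
row 5: Σ corner-gray over 14 cells = 7978  → 94.2873
row 6: Σ corner-gray over 14 cells = 7996  → 94.5001
row 7: Σ corner-gray over 14 cells = 7481  → 88.4136
row 8: Σ corner-gray over 14 cells = 6749  → 79.7625
row 9: Σ corner-gray over 14 cells = 6572  → 77.6706
row 10: Σ corner-gray over 14 cells = 6995  → 82.6698
row 11: Σ corner-gray over 14 cells = 5965  → 70.4968
row 12: Σ corner-gray over 14 cells = 6862  → 81.0980
row 13: Σ corner-gray over 14 cells = 7845  → 92.7155
Σ rows: total corner-gray = 104372  → 1233.5117 mm³


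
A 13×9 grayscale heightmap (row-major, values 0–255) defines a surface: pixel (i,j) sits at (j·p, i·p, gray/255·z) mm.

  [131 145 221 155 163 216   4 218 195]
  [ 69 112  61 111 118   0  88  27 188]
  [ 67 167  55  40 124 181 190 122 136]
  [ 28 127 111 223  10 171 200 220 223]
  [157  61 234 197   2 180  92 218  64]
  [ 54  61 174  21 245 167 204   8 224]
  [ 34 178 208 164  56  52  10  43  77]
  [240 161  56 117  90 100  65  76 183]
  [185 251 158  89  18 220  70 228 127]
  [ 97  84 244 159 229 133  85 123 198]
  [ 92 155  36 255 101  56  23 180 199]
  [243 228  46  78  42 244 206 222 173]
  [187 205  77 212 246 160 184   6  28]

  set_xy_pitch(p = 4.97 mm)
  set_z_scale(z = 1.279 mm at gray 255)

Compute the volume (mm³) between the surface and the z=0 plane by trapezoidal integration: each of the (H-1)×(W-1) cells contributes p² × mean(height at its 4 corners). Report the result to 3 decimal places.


1540.132

height_mm = gray/255 × 1.279; cell vol = 4.97² × mean(4 corners)
unit = 4.97² × 1.279 / (4×255) = 0.030973 mm³ per gray-sum
row 0: Σ corner-gray over 8 cells = 3861  → 119.5867
row 1: Σ corner-gray over 8 cells = 3252  → 100.7242
row 2: Σ corner-gray over 8 cells = 4336  → 134.2989
row 3: Σ corner-gray over 8 cells = 4564  → 141.3607
row 4: Σ corner-gray over 8 cells = 4227  → 130.9228
row 5: Σ corner-gray over 8 cells = 3571  → 110.6046
row 6: Σ corner-gray over 8 cells = 3286  → 101.7772
row 7: Σ corner-gray over 8 cells = 4133  → 128.0114
row 8: Σ corner-gray over 8 cells = 4789  → 148.3297
row 9: Σ corner-gray over 8 cells = 4312  → 133.5555
row 10: Σ corner-gray over 8 cells = 4451  → 137.8608
row 11: Σ corner-gray over 8 cells = 4943  → 153.0995
Σ rows: total corner-gray = 49725  → 1540.1320 mm³


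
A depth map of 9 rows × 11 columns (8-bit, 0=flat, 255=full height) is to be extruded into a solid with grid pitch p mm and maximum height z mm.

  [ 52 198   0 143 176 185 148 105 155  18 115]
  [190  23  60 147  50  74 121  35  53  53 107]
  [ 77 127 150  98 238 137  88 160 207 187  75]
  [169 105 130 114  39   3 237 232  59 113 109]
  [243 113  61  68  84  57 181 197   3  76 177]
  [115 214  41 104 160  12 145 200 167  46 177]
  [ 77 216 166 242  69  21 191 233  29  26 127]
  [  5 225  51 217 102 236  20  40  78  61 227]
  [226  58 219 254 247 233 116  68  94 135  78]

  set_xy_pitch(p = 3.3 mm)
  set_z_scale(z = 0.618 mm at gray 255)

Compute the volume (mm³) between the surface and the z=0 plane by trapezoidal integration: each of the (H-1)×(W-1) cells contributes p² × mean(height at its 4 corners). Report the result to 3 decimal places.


height_mm = gray/255 × 0.618; cell vol = 3.3² × mean(4 corners)
unit = 3.3² × 0.618 / (4×255) = 0.00659806 mm³ per gray-sum
row 0: Σ corner-gray over 10 cells = 3952  → 26.0755
row 1: Σ corner-gray over 10 cells = 4465  → 29.4603
row 2: Σ corner-gray over 10 cells = 5278  → 34.8246
row 3: Σ corner-gray over 10 cells = 4442  → 29.3086
row 4: Σ corner-gray over 10 cells = 4570  → 30.1531
row 5: Σ corner-gray over 10 cells = 5060  → 33.3862
row 6: Σ corner-gray over 10 cells = 4882  → 32.2117
row 7: Σ corner-gray over 10 cells = 5444  → 35.9198
Σ rows: total corner-gray = 38093  → 251.3399 mm³

251.340


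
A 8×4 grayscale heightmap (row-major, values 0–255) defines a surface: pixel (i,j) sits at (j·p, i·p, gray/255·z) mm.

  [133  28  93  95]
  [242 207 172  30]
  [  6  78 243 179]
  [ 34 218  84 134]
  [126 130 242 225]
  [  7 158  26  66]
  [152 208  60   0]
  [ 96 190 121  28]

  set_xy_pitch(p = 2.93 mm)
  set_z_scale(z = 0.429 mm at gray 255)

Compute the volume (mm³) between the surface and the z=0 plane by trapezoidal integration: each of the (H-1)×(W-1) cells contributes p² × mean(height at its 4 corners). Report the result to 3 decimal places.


height_mm = gray/255 × 0.429; cell vol = 2.93² × mean(4 corners)
unit = 2.93² × 0.429 / (4×255) = 0.00361071 mm³ per gray-sum
row 0: Σ corner-gray over 3 cells = 1500  → 5.4161
row 1: Σ corner-gray over 3 cells = 1857  → 6.7051
row 2: Σ corner-gray over 3 cells = 1599  → 5.7735
row 3: Σ corner-gray over 3 cells = 1867  → 6.7412
row 4: Σ corner-gray over 3 cells = 1536  → 5.5460
row 5: Σ corner-gray over 3 cells = 1129  → 4.0765
row 6: Σ corner-gray over 3 cells = 1434  → 5.1778
Σ rows: total corner-gray = 10922  → 39.4362 mm³

39.436


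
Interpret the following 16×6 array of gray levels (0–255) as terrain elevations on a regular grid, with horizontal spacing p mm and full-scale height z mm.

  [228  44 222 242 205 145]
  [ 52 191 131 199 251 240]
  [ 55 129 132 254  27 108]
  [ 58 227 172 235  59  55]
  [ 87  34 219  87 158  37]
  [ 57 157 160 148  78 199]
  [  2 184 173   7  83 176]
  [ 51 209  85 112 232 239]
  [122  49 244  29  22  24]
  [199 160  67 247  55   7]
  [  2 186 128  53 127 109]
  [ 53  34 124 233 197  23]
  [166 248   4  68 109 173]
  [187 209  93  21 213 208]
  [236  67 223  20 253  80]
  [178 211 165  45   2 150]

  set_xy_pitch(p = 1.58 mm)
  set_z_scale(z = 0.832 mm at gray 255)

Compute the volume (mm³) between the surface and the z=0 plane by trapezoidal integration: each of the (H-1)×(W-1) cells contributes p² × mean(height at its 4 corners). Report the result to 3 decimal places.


height_mm = gray/255 × 0.832; cell vol = 1.58² × mean(4 corners)
unit = 1.58² × 0.832 / (4×255) = 0.00203628 mm³ per gray-sum
row 0: Σ corner-gray over 5 cells = 3635  → 7.4019
row 1: Σ corner-gray over 5 cells = 3083  → 6.2778
row 2: Σ corner-gray over 5 cells = 2746  → 5.5916
row 3: Σ corner-gray over 5 cells = 2619  → 5.3330
row 4: Σ corner-gray over 5 cells = 2462  → 5.0133
row 5: Σ corner-gray over 5 cells = 2414  → 4.9156
row 6: Σ corner-gray over 5 cells = 2638  → 5.3717
row 7: Σ corner-gray over 5 cells = 2400  → 4.8871
row 8: Σ corner-gray over 5 cells = 2098  → 4.2721
row 9: Σ corner-gray over 5 cells = 2363  → 4.8117
row 10: Σ corner-gray over 5 cells = 2351  → 4.7873
row 11: Σ corner-gray over 5 cells = 2449  → 4.9868
row 12: Σ corner-gray over 5 cells = 2664  → 5.4246
row 13: Σ corner-gray over 5 cells = 2909  → 5.9235
row 14: Σ corner-gray over 5 cells = 2616  → 5.3269
Σ rows: total corner-gray = 39447  → 80.3251 mm³

80.325


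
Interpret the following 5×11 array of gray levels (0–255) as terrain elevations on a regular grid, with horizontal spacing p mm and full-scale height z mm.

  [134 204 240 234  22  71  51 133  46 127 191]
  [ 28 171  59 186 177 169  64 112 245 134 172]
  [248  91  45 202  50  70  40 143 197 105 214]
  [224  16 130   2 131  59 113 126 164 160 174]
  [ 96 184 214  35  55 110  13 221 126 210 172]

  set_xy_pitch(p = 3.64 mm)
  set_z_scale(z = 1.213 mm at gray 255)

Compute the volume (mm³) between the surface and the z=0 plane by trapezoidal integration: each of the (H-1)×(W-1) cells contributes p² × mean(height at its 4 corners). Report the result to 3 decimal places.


314.329

height_mm = gray/255 × 1.213; cell vol = 3.64² × mean(4 corners)
unit = 3.64² × 1.213 / (4×255) = 0.0157566 mm³ per gray-sum
row 0: Σ corner-gray over 10 cells = 5415  → 85.3222
row 1: Σ corner-gray over 10 cells = 5182  → 81.6509
row 2: Σ corner-gray over 10 cells = 4548  → 71.6612
row 3: Σ corner-gray over 10 cells = 4804  → 75.6949
Σ rows: total corner-gray = 19949  → 314.3291 mm³


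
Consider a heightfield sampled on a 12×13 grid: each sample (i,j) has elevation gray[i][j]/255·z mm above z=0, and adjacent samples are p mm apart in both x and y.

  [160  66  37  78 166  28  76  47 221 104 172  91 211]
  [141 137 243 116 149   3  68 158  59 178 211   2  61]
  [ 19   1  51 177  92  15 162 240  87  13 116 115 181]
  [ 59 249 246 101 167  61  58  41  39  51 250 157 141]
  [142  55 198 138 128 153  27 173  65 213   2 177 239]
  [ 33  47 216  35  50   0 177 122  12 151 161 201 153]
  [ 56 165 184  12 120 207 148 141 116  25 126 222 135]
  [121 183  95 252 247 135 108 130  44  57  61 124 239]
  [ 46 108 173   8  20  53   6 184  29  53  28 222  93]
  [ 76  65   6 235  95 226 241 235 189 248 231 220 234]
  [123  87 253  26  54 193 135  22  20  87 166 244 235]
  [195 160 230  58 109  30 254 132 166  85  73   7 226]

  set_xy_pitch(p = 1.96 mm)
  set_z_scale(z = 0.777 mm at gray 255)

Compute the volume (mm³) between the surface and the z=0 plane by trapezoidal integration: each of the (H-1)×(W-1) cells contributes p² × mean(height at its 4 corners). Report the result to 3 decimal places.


187.693

height_mm = gray/255 × 0.777; cell vol = 1.96² × mean(4 corners)
unit = 1.96² × 0.777 / (4×255) = 0.0029264 mm³ per gray-sum
row 0: Σ corner-gray over 12 cells = 5393  → 15.7820
row 1: Σ corner-gray over 12 cells = 5188  → 15.1821
row 2: Σ corner-gray over 12 cells = 5378  → 15.7382
row 3: Σ corner-gray over 12 cells = 6079  → 17.7896
row 4: Σ corner-gray over 12 cells = 5569  → 16.2971
row 5: Σ corner-gray over 12 cells = 5653  → 16.5429
row 6: Σ corner-gray over 12 cells = 6355  → 18.5972
row 7: Σ corner-gray over 12 cells = 5139  → 15.0387
row 8: Σ corner-gray over 12 cells = 6199  → 18.1407
row 9: Σ corner-gray over 12 cells = 7224  → 21.1403
row 10: Σ corner-gray over 12 cells = 5961  → 17.4442
Σ rows: total corner-gray = 64138  → 187.6931 mm³


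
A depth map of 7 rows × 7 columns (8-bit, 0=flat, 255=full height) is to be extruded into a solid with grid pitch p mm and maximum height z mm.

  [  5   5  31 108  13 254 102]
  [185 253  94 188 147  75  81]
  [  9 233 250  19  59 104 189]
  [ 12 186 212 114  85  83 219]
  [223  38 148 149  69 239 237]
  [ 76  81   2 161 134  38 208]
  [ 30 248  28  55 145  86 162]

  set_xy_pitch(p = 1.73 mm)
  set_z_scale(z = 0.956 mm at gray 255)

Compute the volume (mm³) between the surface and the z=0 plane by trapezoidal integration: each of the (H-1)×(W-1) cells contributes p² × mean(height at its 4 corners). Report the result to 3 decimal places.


49.838

height_mm = gray/255 × 0.956; cell vol = 1.73² × mean(4 corners)
unit = 1.73² × 0.956 / (4×255) = 0.00280511 mm³ per gray-sum
row 0: Σ corner-gray over 6 cells = 2709  → 7.5990
row 1: Σ corner-gray over 6 cells = 3308  → 9.2793
row 2: Σ corner-gray over 6 cells = 3119  → 8.7491
row 3: Σ corner-gray over 6 cells = 3337  → 9.3607
row 4: Σ corner-gray over 6 cells = 2862  → 8.0282
row 5: Σ corner-gray over 6 cells = 2432  → 6.8220
Σ rows: total corner-gray = 17767  → 49.8384 mm³


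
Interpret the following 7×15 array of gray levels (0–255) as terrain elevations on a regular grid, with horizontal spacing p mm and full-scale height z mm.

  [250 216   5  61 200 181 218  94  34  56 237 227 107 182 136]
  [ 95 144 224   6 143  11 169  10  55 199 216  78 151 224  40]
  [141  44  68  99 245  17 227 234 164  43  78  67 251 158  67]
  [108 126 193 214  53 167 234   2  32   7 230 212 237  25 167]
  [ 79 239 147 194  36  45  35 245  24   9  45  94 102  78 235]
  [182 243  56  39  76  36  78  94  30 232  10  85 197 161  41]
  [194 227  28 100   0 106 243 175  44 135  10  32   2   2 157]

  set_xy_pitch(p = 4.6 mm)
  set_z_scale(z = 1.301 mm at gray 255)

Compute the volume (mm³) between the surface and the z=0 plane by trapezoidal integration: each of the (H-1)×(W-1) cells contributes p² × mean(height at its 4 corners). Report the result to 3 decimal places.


height_mm = gray/255 × 1.301; cell vol = 4.6² × mean(4 corners)
unit = 4.6² × 1.301 / (4×255) = 0.0269894 mm³ per gray-sum
row 0: Σ corner-gray over 14 cells = 7417  → 200.1802
row 1: Σ corner-gray over 14 cells = 6993  → 188.7367
row 2: Σ corner-gray over 14 cells = 7337  → 198.0210
row 3: Σ corner-gray over 14 cells = 6639  → 179.1824
row 4: Σ corner-gray over 14 cells = 5797  → 156.4574
row 5: Σ corner-gray over 14 cells = 5456  → 147.2540
Σ rows: total corner-gray = 39639  → 1069.8317 mm³

1069.832


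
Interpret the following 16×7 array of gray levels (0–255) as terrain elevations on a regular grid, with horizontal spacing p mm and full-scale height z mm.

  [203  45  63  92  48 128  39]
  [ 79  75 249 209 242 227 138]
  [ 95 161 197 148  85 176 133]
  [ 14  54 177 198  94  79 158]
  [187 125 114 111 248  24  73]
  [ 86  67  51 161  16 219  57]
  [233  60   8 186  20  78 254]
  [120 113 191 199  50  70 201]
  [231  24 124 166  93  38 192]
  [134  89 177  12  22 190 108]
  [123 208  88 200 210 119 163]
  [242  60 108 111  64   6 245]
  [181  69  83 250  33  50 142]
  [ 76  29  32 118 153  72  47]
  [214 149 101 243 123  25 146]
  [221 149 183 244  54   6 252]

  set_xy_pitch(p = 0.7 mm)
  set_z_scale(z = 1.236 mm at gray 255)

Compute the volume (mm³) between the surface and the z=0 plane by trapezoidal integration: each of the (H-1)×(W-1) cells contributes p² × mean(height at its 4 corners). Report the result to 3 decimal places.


height_mm = gray/255 × 1.236; cell vol = 0.7² × mean(4 corners)
unit = 0.7² × 1.236 / (4×255) = 0.000593765 mm³ per gray-sum
row 0: Σ corner-gray over 6 cells = 3215  → 1.9090
row 1: Σ corner-gray over 6 cells = 3983  → 2.3650
row 2: Σ corner-gray over 6 cells = 3138  → 1.8632
row 3: Σ corner-gray over 6 cells = 2880  → 1.7100
row 4: Σ corner-gray over 6 cells = 2675  → 1.5883
row 5: Σ corner-gray over 6 cells = 2362  → 1.4025
row 6: Σ corner-gray over 6 cells = 2758  → 1.6376
row 7: Σ corner-gray over 6 cells = 2880  → 1.7100
row 8: Σ corner-gray over 6 cells = 2535  → 1.5052
row 9: Σ corner-gray over 6 cells = 3158  → 1.8751
row 10: Σ corner-gray over 6 cells = 3121  → 1.8531
row 11: Σ corner-gray over 6 cells = 2478  → 1.4713
row 12: Σ corner-gray over 6 cells = 2224  → 1.3205
row 13: Σ corner-gray over 6 cells = 2573  → 1.5278
row 14: Σ corner-gray over 6 cells = 3387  → 2.0111
Σ rows: total corner-gray = 43367  → 25.7498 mm³

25.750


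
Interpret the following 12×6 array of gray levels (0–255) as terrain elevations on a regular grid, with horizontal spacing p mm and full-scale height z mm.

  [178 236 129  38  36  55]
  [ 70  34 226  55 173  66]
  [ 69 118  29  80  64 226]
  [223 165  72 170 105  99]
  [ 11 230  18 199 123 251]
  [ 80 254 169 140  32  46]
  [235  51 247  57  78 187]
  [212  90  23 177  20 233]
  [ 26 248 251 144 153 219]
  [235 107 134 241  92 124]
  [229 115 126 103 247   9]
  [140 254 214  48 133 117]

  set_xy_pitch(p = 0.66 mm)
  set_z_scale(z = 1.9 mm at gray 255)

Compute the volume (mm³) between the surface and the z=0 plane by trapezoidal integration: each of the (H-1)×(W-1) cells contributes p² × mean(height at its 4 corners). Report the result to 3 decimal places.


23.536

height_mm = gray/255 × 1.9; cell vol = 0.66² × mean(4 corners)
unit = 0.66² × 1.9 / (4×255) = 0.000811412 mm³ per gray-sum
row 0: Σ corner-gray over 5 cells = 2223  → 1.8038
row 1: Σ corner-gray over 5 cells = 1989  → 1.6139
row 2: Σ corner-gray over 5 cells = 2223  → 1.8038
row 3: Σ corner-gray over 5 cells = 2748  → 2.2298
row 4: Σ corner-gray over 5 cells = 2718  → 2.2054
row 5: Σ corner-gray over 5 cells = 2604  → 2.1129
row 6: Σ corner-gray over 5 cells = 2353  → 1.9093
row 7: Σ corner-gray over 5 cells = 2902  → 2.3547
row 8: Σ corner-gray over 5 cells = 3344  → 2.7134
row 9: Σ corner-gray over 5 cells = 2927  → 2.3750
row 10: Σ corner-gray over 5 cells = 2975  → 2.4140
Σ rows: total corner-gray = 29006  → 23.5358 mm³


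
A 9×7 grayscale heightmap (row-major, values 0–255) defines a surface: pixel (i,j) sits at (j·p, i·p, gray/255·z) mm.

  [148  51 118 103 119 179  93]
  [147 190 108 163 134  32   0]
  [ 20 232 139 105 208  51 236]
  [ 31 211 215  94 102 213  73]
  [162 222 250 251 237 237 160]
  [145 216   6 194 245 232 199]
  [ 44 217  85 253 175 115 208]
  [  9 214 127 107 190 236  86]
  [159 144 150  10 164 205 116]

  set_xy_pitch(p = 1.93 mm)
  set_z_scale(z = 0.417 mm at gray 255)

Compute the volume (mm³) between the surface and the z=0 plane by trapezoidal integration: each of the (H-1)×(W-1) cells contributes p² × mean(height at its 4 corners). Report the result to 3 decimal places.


45.785

height_mm = gray/255 × 0.417; cell vol = 1.93² × mean(4 corners)
unit = 1.93² × 0.417 / (4×255) = 0.00152283 mm³ per gray-sum
row 0: Σ corner-gray over 6 cells = 2782  → 4.2365
row 1: Σ corner-gray over 6 cells = 3127  → 4.7619
row 2: Σ corner-gray over 6 cells = 3500  → 5.3299
row 3: Σ corner-gray over 6 cells = 4490  → 6.8375
row 4: Σ corner-gray over 6 cells = 4846  → 7.3796
row 5: Σ corner-gray over 6 cells = 4072  → 6.2010
row 6: Σ corner-gray over 6 cells = 3785  → 5.7639
row 7: Σ corner-gray over 6 cells = 3464  → 5.2751
Σ rows: total corner-gray = 30066  → 45.7853 mm³


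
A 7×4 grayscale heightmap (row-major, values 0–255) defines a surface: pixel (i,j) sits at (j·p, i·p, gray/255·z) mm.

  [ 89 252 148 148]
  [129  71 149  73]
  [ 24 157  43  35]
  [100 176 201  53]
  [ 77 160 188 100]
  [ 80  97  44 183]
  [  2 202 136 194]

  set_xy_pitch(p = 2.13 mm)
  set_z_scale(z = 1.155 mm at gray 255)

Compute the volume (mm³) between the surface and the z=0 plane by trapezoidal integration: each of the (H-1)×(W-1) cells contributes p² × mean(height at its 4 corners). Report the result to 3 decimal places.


height_mm = gray/255 × 1.155; cell vol = 2.13² × mean(4 corners)
unit = 2.13² × 1.155 / (4×255) = 0.00513737 mm³ per gray-sum
row 0: Σ corner-gray over 3 cells = 1679  → 8.6256
row 1: Σ corner-gray over 3 cells = 1101  → 5.6562
row 2: Σ corner-gray over 3 cells = 1366  → 7.0177
row 3: Σ corner-gray over 3 cells = 1780  → 9.1445
row 4: Σ corner-gray over 3 cells = 1418  → 7.2848
row 5: Σ corner-gray over 3 cells = 1417  → 7.2797
Σ rows: total corner-gray = 8761  → 45.0085 mm³

45.009


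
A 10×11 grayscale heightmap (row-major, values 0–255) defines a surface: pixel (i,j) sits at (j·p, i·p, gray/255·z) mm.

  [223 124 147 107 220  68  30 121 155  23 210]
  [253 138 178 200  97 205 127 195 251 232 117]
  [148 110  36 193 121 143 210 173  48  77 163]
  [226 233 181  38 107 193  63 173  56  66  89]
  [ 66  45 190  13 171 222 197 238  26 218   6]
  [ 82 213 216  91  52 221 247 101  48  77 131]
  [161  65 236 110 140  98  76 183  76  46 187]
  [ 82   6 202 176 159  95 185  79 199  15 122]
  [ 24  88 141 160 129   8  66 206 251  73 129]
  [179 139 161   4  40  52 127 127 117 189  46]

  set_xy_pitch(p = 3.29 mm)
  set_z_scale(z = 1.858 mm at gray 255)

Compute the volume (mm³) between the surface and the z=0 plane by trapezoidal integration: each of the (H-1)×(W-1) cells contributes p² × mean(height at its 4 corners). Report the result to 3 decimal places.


height_mm = gray/255 × 1.858; cell vol = 3.29² × mean(4 corners)
unit = 3.29² × 1.858 / (4×255) = 0.0197168 mm³ per gray-sum
row 0: Σ corner-gray over 10 cells = 6039  → 119.0700
row 1: Σ corner-gray over 10 cells = 6149  → 121.2389
row 2: Σ corner-gray over 10 cells = 5068  → 99.9250
row 3: Σ corner-gray over 10 cells = 5247  → 103.4543
row 4: Σ corner-gray over 10 cells = 5457  → 107.5948
row 5: Σ corner-gray over 10 cells = 5153  → 101.6009
row 6: Σ corner-gray over 10 cells = 4844  → 95.5084
row 7: Σ corner-gray over 10 cells = 4833  → 95.2915
row 8: Σ corner-gray over 10 cells = 4534  → 89.3962
Σ rows: total corner-gray = 47324  → 933.0798 mm³

933.080


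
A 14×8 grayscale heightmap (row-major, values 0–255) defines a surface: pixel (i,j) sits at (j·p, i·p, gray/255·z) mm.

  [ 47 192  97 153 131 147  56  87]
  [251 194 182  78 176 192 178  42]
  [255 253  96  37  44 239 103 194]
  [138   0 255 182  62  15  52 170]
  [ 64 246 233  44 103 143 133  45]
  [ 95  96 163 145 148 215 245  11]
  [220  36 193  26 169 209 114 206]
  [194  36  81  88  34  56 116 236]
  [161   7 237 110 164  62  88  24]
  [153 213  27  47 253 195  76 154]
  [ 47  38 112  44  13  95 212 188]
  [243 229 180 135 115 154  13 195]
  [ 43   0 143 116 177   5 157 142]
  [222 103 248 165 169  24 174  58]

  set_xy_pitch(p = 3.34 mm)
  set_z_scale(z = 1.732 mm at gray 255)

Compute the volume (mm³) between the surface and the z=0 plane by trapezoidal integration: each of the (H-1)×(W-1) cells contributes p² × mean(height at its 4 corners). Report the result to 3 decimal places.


height_mm = gray/255 × 1.732; cell vol = 3.34² × mean(4 corners)
unit = 3.34² × 1.732 / (4×255) = 0.0189426 mm³ per gray-sum
row 0: Σ corner-gray over 7 cells = 3979  → 75.3728
row 1: Σ corner-gray over 7 cells = 4286  → 81.1882
row 2: Σ corner-gray over 7 cells = 3433  → 65.0301
row 3: Σ corner-gray over 7 cells = 3353  → 63.5147
row 4: Σ corner-gray over 7 cells = 4043  → 76.5851
row 5: Σ corner-gray over 7 cells = 4050  → 76.7177
row 6: Σ corner-gray over 7 cells = 3172  → 60.0861
row 7: Σ corner-gray over 7 cells = 2773  → 52.5280
row 8: Σ corner-gray over 7 cells = 3450  → 65.3521
row 9: Σ corner-gray over 7 cells = 3192  → 60.4649
row 10: Σ corner-gray over 7 cells = 3353  → 63.5147
row 11: Σ corner-gray over 7 cells = 3471  → 65.7499
row 12: Σ corner-gray over 7 cells = 3427  → 64.9164
Σ rows: total corner-gray = 45982  → 871.0208 mm³

871.021


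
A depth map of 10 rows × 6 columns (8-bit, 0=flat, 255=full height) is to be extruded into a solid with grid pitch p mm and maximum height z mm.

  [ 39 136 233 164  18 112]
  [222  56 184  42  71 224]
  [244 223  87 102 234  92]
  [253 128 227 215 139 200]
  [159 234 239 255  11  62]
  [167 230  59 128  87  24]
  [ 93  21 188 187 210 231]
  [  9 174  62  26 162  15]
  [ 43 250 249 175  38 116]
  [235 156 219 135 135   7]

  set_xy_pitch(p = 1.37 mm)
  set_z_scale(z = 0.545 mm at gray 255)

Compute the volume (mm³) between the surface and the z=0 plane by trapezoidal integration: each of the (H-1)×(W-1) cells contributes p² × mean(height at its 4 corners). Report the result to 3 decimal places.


height_mm = gray/255 × 0.545; cell vol = 1.37² × mean(4 corners)
unit = 1.37² × 0.545 / (4×255) = 0.00100285 mm³ per gray-sum
row 0: Σ corner-gray over 5 cells = 2405  → 2.4119
row 1: Σ corner-gray over 5 cells = 2780  → 2.7879
row 2: Σ corner-gray over 5 cells = 3499  → 3.5090
row 3: Σ corner-gray over 5 cells = 3570  → 3.5802
row 4: Σ corner-gray over 5 cells = 2898  → 2.9063
row 5: Σ corner-gray over 5 cells = 2735  → 2.7428
row 6: Σ corner-gray over 5 cells = 2408  → 2.4149
row 7: Σ corner-gray over 5 cells = 2455  → 2.4620
row 8: Σ corner-gray over 5 cells = 3115  → 3.1239
Σ rows: total corner-gray = 25865  → 25.9388 mm³

25.939


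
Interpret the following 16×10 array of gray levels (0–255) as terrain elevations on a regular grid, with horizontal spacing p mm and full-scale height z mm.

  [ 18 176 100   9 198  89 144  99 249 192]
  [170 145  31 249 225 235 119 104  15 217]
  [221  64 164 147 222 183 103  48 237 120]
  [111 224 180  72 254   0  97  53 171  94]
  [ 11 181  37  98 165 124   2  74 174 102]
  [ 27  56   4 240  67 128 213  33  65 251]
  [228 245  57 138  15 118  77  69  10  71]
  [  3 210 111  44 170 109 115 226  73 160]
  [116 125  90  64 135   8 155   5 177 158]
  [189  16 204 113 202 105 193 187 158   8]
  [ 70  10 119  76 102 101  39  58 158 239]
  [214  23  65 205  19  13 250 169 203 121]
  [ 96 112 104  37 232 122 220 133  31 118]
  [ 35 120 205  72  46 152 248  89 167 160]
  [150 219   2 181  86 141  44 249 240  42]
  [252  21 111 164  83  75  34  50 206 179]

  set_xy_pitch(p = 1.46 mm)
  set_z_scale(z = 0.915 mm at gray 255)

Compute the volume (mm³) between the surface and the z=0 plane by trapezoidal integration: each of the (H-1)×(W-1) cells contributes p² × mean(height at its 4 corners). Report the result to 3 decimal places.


height_mm = gray/255 × 0.915; cell vol = 1.46² × mean(4 corners)
unit = 1.46² × 0.915 / (4×255) = 0.00191217 mm³ per gray-sum
row 0: Σ corner-gray over 9 cells = 4971  → 9.5054
row 1: Σ corner-gray over 9 cells = 5310  → 10.1536
row 2: Σ corner-gray over 9 cells = 4984  → 9.5303
row 3: Σ corner-gray over 9 cells = 4130  → 7.8973
row 4: Σ corner-gray over 9 cells = 3713  → 7.0999
row 5: Σ corner-gray over 9 cells = 3647  → 6.9737
row 6: Σ corner-gray over 9 cells = 4036  → 7.7175
row 7: Σ corner-gray over 9 cells = 4071  → 7.7844
row 8: Σ corner-gray over 9 cells = 4345  → 8.3084
row 9: Σ corner-gray over 9 cells = 4188  → 8.0082
row 10: Σ corner-gray over 9 cells = 3864  → 7.3886
row 11: Σ corner-gray over 9 cells = 4425  → 8.4614
row 12: Σ corner-gray over 9 cells = 4589  → 8.7750
row 13: Σ corner-gray over 9 cells = 4909  → 9.3868
row 14: Σ corner-gray over 9 cells = 4435  → 8.4805
Σ rows: total corner-gray = 65617  → 125.4709 mm³

125.471


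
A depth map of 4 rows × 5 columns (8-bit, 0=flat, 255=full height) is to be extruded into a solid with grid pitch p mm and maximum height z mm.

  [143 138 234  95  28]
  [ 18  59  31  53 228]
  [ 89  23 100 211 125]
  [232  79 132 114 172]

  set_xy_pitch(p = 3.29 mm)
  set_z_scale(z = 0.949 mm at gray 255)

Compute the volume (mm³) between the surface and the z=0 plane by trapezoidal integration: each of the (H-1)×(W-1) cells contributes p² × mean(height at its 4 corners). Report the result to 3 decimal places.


50.222

height_mm = gray/255 × 0.949; cell vol = 3.29² × mean(4 corners)
unit = 3.29² × 0.949 / (4×255) = 0.0100707 mm³ per gray-sum
row 0: Σ corner-gray over 4 cells = 1637  → 16.4857
row 1: Σ corner-gray over 4 cells = 1414  → 14.2399
row 2: Σ corner-gray over 4 cells = 1936  → 19.4968
Σ rows: total corner-gray = 4987  → 50.2224 mm³


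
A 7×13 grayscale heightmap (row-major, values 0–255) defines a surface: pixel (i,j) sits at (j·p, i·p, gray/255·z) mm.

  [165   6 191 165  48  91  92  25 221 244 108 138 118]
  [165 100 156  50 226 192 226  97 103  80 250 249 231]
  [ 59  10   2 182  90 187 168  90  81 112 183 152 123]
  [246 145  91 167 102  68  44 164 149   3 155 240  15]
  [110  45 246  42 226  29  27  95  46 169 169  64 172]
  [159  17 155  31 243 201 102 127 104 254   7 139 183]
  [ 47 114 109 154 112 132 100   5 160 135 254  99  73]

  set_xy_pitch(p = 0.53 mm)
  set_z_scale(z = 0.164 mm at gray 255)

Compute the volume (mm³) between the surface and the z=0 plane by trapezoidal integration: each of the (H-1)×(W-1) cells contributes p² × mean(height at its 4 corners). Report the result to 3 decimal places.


1.632

height_mm = gray/255 × 0.164; cell vol = 0.53² × mean(4 corners)
unit = 0.53² × 0.164 / (4×255) = 4.51643e-05 mm³ per gray-sum
row 0: Σ corner-gray over 12 cells = 6795  → 0.3069
row 1: Σ corner-gray over 12 cells = 6550  → 0.2958
row 2: Σ corner-gray over 12 cells = 5613  → 0.2535
row 3: Σ corner-gray over 12 cells = 5515  → 0.2491
row 4: Σ corner-gray over 12 cells = 5700  → 0.2574
row 5: Σ corner-gray over 12 cells = 5970  → 0.2696
Σ rows: total corner-gray = 36143  → 1.6324 mm³


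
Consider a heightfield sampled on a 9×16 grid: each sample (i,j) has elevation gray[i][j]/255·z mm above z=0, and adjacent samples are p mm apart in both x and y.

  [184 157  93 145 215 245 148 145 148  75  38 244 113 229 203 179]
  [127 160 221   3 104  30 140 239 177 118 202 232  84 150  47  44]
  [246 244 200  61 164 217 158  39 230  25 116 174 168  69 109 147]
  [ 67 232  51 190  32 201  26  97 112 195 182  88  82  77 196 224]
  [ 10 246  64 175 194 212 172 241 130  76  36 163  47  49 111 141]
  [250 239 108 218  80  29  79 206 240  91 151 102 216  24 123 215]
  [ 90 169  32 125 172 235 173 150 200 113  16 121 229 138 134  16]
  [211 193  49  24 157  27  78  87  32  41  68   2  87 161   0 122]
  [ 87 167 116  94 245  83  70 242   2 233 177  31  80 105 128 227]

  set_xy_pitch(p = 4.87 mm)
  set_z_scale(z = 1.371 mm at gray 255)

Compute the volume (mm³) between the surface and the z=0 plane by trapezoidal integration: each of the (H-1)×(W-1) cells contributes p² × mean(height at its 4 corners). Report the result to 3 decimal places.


height_mm = gray/255 × 1.371; cell vol = 4.87² × mean(4 corners)
unit = 4.87² × 1.371 / (4×255) = 0.0318783 mm³ per gray-sum
row 0: Σ corner-gray over 15 cells = 8744  → 278.7439
row 1: Σ corner-gray over 15 cells = 8326  → 265.4188
row 2: Σ corner-gray over 15 cells = 8154  → 259.9357
row 3: Σ corner-gray over 15 cells = 7796  → 248.5233
row 4: Σ corner-gray over 15 cells = 8260  → 263.3148
row 5: Σ corner-gray over 15 cells = 8397  → 267.6821
row 6: Σ corner-gray over 15 cells = 6465  → 206.0932
row 7: Σ corner-gray over 15 cells = 6205  → 197.8049
Σ rows: total corner-gray = 62347  → 1987.5166 mm³

1987.517
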